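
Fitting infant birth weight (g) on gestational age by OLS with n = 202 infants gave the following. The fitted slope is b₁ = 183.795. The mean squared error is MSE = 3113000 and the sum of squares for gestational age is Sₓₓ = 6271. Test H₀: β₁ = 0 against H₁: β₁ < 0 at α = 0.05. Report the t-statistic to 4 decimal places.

SE(b₁) = √(MSE/Sₓₓ) = √(3.113e+06/6271) = 22.2803.
t = 183.795 / 22.2803 = 8.2492.
df = n − 2 = 200.
One-sided p ≈ 1.0000, which is ≥ 0.05, so fail to reject H₀.
The data do not give significant evidence that the true slope on gestational age is negative.

t = 8.2492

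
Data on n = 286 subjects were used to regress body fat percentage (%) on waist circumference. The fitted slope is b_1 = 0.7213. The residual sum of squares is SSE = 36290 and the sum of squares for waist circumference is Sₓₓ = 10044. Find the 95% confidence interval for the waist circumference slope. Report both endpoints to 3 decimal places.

(0.499, 0.943)

MSE = SSE/(n − 2) = 36290/284 = 127.782.
SE(b_1) = √(MSE/Sₓₓ) = √(127.782/10044) = 0.112793.
df = n − 2 = 284.
t* = t_{0.025, 284} = 1.968352.
Margin = t* × SE = 1.968352 × 0.112793 = 0.22202.
CI: 0.7213 ± 0.22202 → (0.499, 0.943).
With 95% confidence, each one-unit increase in waist circumference is associated with a change of between 0.499 and 0.943 % in body fat percentage.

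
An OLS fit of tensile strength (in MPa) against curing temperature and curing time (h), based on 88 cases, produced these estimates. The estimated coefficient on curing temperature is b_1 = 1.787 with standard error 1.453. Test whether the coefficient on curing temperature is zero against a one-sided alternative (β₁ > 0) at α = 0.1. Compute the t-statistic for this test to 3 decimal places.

t = 1.230

H₀: β₁ = 0 vs H₁: β₁ > 0.
t = (b_1 − β₁⁰)/SE = 1.787 / 1.453 = 1.230.
df = n − k − 1 = 88 − 2 − 1 = 85.
One-sided p ≈ 0.1111, which is ≥ 0.1, so fail to reject H₀.
The data do not give significant evidence that the true slope on curing temperature is positive, holding the other predictors fixed.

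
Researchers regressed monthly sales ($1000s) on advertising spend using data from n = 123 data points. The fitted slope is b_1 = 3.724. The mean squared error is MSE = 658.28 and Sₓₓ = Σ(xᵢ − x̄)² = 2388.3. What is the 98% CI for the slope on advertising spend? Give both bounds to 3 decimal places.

(2.486, 4.962)

SE(b_1) = √(MSE/Sₓₓ) = √(658.28/2388.3) = 0.525002.
df = n − 2 = 121.
t* = t_{0.01, 121} = 2.357561.
Margin = t* × SE = 2.357561 × 0.525002 = 1.23772.
CI: 3.724 ± 1.23772 → (2.486, 4.962).
With 98% confidence, each one-unit increase in advertising spend is associated with a change of between 2.486 and 4.962 $1000s in monthly sales.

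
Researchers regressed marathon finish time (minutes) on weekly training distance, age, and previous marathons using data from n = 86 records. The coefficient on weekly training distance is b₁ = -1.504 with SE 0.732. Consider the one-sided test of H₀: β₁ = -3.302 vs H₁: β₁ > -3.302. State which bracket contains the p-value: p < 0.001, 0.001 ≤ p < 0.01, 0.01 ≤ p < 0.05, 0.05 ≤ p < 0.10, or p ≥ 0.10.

0.001 ≤ p < 0.01

t = (-1.504 − (-3.302)) / 0.732 = 2.456.
df = n − k − 1 = 86 − 3 − 1 = 82.
One-sided p = P(T_{82} > t) ≈ 0.0081.
So 0.001 ≤ p < 0.01.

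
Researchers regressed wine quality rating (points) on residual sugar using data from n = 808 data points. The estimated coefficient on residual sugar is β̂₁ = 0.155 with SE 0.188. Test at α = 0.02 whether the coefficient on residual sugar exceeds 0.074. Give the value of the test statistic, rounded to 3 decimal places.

H₀: β₁ = 0.074 vs H₁: β₁ > 0.074.
t = (β̂₁ − β₁⁰)/SE = (0.155 − 0.074) / 0.188 = 0.431.
df = n − 2 = 808 − 2 = 806.
One-sided p ≈ 0.3333, which is ≥ 0.02, so fail to reject H₀.
The data do not give significant evidence that the true slope on residual sugar exceeds 0.074 points per unit.

t = 0.431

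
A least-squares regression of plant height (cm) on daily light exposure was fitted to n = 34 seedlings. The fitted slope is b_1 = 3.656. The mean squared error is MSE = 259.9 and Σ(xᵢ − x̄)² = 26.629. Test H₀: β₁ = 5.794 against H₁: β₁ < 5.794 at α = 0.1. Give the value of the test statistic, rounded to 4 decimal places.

SE(b_1) = √(MSE/Sₓₓ) = √(259.9/26.629) = 3.12411.
t = (3.656 − 5.794) / 3.12411 = -0.6844.
df = n − 2 = 32.
One-sided p ≈ 0.2493, which is ≥ 0.1, so fail to reject H₀.
The data do not give significant evidence that the true slope on daily light exposure is below 5.794 cm per unit.

t = -0.6844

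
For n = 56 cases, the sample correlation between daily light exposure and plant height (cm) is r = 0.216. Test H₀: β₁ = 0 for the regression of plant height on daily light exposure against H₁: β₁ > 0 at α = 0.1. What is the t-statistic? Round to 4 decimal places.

t = 1.6256

t = r·√(n − 2)/√(1 − r²) = 0.216·√54/√0.953344 = 1.6256.
df = n − 2 = 54.
One-sided p ≈ 0.0549, which is < 0.1, so reject H₀.
There is evidence of a linear association between daily light exposure and plant height.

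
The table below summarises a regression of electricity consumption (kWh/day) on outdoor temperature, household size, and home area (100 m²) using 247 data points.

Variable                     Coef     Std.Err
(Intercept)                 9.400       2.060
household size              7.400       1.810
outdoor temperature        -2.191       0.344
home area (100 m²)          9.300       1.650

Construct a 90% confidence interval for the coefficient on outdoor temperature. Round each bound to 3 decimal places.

(-2.759, -1.623)

Read off: b = -2.191, SE = 0.344 for outdoor temperature.
df = n − k − 1 = 247 − 3 − 1 = 243.
t* = t_{0.05, 243} = 1.651148.
Margin = t* × SE = 1.651148 × 0.344 = 0.56800.
CI: -2.191 ± 0.56800 → (-2.759, -1.623).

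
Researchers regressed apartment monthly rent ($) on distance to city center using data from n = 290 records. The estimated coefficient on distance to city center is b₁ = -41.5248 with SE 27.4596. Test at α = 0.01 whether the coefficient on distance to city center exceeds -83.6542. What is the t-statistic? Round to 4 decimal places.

t = 1.5342

H₀: β₁ = -83.6542 vs H₁: β₁ > -83.6542.
t = (b₁ − β₁⁰)/SE = (-41.5248 − (-83.6542)) / 27.4596 = 1.5342.
df = n − 2 = 290 − 2 = 288.
One-sided p ≈ 0.0630, which is ≥ 0.01, so fail to reject H₀.
The data do not give significant evidence that the true slope on distance to city center exceeds -83.6542 $ per unit.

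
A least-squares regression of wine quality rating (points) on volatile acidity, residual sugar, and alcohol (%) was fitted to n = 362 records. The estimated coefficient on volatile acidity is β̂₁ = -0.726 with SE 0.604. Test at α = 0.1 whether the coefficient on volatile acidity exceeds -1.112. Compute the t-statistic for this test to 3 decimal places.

t = 0.639

H₀: β₁ = -1.112 vs H₁: β₁ > -1.112.
t = (β̂₁ − β₁⁰)/SE = (-0.726 − (-1.112)) / 0.604 = 0.639.
df = n − k − 1 = 362 − 3 − 1 = 358.
One-sided p ≈ 0.2616, which is ≥ 0.1, so fail to reject H₀.
The data do not give significant evidence that the true slope on volatile acidity exceeds -1.112 points per unit, holding the other predictors fixed.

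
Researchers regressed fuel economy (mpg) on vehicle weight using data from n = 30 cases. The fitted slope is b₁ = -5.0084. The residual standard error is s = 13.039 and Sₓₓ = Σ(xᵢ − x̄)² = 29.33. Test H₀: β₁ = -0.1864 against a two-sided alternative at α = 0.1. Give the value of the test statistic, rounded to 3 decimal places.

t = -2.003

SE(b₁) = s/√Sₓₓ = 13.039/√29.33 = 2.40762.
t = (-5.0084 − (-0.1864)) / 2.40762 = -2.003.
df = n − 2 = 28.
Two-sided p ≈ 0.0550, which is < 0.1, so reject H₀.
There is evidence that the true slope on vehicle weight differs from -0.1864 mpg per unit.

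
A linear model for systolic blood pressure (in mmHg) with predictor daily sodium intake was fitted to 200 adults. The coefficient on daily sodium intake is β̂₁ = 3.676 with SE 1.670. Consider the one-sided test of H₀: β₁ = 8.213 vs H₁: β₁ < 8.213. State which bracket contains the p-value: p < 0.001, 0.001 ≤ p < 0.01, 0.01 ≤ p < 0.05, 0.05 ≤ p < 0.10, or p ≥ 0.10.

0.001 ≤ p < 0.01

t = (3.676 − 8.213) / 1.670 = -2.717.
df = n − 2 = 200 − 2 = 198.
One-sided p = P(T_{198} < t) ≈ 0.0036.
So 0.001 ≤ p < 0.01.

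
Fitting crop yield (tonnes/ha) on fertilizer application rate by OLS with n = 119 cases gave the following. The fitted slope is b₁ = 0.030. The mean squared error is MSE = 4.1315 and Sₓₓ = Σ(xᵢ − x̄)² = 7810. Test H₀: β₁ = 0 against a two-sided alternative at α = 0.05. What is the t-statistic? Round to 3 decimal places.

t = 1.304

SE(b₁) = √(MSE/Sₓₓ) = √(4.1315/7810) = 0.023.
t = 0.030 / 0.023 = 1.304.
df = n − 2 = 117.
Two-sided p ≈ 0.1947, which is ≥ 0.05, so fail to reject H₀.
The data do not give significant evidence of an association between fertilizer application rate and crop yield.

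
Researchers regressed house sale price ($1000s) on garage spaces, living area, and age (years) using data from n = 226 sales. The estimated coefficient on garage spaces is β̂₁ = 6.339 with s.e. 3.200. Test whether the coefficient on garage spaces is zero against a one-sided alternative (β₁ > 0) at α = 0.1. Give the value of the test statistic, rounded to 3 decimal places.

H₀: β₁ = 0 vs H₁: β₁ > 0.
t = (β̂₁ − β₁⁰)/SE = 6.339 / 3.200 = 1.981.
df = n − k − 1 = 226 − 3 − 1 = 222.
One-sided p ≈ 0.0244, which is < 0.1, so reject H₀.
There is evidence that the true slope on garage spaces is positive, holding the other predictors fixed.

t = 1.981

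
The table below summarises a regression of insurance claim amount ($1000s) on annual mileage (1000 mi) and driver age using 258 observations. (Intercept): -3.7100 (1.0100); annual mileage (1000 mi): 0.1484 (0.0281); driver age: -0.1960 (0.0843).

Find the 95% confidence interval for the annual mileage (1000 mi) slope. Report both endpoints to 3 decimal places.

(0.093, 0.204)

Read off: b = 0.1484, SE = 0.0281 for annual mileage (1000 mi).
df = n − k − 1 = 258 − 2 − 1 = 255.
t* = t_{0.025, 255} = 1.969311.
Margin = t* × SE = 1.969311 × 0.0281 = 0.05534.
CI: 0.1484 ± 0.05534 → (0.093, 0.204).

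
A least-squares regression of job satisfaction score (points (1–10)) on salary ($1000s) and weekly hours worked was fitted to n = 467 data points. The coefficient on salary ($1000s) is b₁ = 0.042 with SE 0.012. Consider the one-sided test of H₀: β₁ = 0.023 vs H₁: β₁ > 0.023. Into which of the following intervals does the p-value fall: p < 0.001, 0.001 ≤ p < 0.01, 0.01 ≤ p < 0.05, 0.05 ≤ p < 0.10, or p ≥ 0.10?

0.05 ≤ p < 0.10

t = (0.042 − 0.023) / 0.012 = 1.583.
df = n − k − 1 = 467 − 2 − 1 = 464.
One-sided p = P(T_{464} > t) ≈ 0.0570.
So 0.05 ≤ p < 0.10.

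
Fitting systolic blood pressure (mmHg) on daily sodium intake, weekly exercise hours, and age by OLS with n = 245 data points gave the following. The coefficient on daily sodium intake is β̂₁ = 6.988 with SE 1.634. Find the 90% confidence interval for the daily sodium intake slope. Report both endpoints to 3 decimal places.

(4.290, 9.686)

df = n − k − 1 = 245 − 3 − 1 = 241.
t* = t_{0.05, 241} = 1.651201.
Margin = t* × SE = 1.651201 × 1.634 = 2.69806.
CI: 6.988 ± 2.69806 → (4.290, 9.686).
With 90% confidence, each one-unit increase in daily sodium intake is associated with a change of between 4.290 and 9.686 mmHg in systolic blood pressure, holding the other predictors fixed.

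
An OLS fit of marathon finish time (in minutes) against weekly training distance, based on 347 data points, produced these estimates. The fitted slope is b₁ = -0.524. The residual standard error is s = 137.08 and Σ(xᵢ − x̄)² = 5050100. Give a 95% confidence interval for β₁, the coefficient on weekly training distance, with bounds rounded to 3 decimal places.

(-0.644, -0.404)

SE(b₁) = s/√Sₓₓ = 137.08/√5050100 = 0.0609992.
df = n − 2 = 345.
t* = t_{0.025, 345} = 1.966864.
Margin = t* × SE = 1.966864 × 0.0609992 = 0.11998.
CI: -0.524 ± 0.11998 → (-0.644, -0.404).
With 95% confidence, each one-unit increase in weekly training distance is associated with a change of between -0.644 and -0.404 minutes in marathon finish time.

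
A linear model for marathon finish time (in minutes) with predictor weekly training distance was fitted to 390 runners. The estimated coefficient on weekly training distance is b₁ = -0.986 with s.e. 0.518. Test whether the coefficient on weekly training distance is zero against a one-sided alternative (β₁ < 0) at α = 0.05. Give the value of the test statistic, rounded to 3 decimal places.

t = -1.903

H₀: β₁ = 0 vs H₁: β₁ < 0.
t = (b₁ − β₁⁰)/SE = -0.986 / 0.518 = -1.903.
df = n − 2 = 390 − 2 = 388.
One-sided p ≈ 0.0289, which is < 0.05, so reject H₀.
There is evidence that the true slope on weekly training distance is negative.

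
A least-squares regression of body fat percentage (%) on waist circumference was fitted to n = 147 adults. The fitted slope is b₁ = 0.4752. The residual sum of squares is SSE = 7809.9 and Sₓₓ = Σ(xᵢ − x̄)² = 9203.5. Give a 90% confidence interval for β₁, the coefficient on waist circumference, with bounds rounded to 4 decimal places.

MSE = SSE/(n − 2) = 7809.9/145 = 53.8614.
SE(b₁) = √(MSE/Sₓₓ) = √(53.8614/9203.5) = 0.0765001.
df = n − 2 = 145.
t* = t_{0.05, 145} = 1.65543.
Margin = t* × SE = 1.65543 × 0.0765001 = 0.126641.
CI: 0.4752 ± 0.126641 → (0.3486, 0.6018).
With 90% confidence, each one-unit increase in waist circumference is associated with a change of between 0.3486 and 0.6018 % in body fat percentage.

(0.3486, 0.6018)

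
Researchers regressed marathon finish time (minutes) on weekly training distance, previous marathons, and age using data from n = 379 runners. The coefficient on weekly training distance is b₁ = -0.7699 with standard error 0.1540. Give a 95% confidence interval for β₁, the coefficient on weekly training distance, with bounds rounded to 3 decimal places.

df = n − k − 1 = 379 − 3 − 1 = 375.
t* = t_{0.025, 375} = 1.96631.
Margin = t* × SE = 1.96631 × 0.1540 = 0.30281.
CI: -0.7699 ± 0.30281 → (-1.073, -0.467).
With 95% confidence, each one-unit increase in weekly training distance is associated with a change of between -1.073 and -0.467 minutes in marathon finish time, holding the other predictors fixed.

(-1.073, -0.467)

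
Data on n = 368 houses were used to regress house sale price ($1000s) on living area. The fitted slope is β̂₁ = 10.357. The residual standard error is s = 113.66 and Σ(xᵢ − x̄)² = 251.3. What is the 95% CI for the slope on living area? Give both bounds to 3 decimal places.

SE(β̂₁) = s/√Sₓₓ = 113.66/√251.3 = 7.16987.
df = n − 2 = 366.
t* = t_{0.025, 366} = 1.966467.
Margin = t* × SE = 1.966467 × 7.16987 = 14.09931.
CI: 10.357 ± 14.09931 → (-3.742, 24.456).
With 95% confidence, each one-unit increase in living area is associated with a change of between -3.742 and 24.456 $1000s in house sale price.

(-3.742, 24.456)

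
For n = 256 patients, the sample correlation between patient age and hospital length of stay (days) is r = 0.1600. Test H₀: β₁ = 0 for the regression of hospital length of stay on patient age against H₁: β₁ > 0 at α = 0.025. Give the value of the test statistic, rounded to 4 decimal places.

t = r·√(n − 2)/√(1 − r²) = 0.1600·√254/√0.9744 = 2.5833.
df = n − 2 = 254.
One-sided p ≈ 0.0052, which is < 0.025, so reject H₀.
There is evidence of a linear association between patient age and hospital length of stay.

t = 2.5833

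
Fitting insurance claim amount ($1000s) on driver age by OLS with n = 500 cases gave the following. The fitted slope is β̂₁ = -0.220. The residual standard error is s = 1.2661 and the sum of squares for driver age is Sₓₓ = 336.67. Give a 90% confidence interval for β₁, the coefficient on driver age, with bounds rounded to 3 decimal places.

SE(β̂₁) = s/√Sₓₓ = 1.2661/√336.67 = 0.0690027.
df = n − 2 = 498.
t* = t_{0.05, 498} = 1.647919.
Margin = t* × SE = 1.647919 × 0.0690027 = 0.11371.
CI: -0.220 ± 0.11371 → (-0.334, -0.106).
With 90% confidence, each one-unit increase in driver age is associated with a change of between -0.334 and -0.106 $1000s in insurance claim amount.

(-0.334, -0.106)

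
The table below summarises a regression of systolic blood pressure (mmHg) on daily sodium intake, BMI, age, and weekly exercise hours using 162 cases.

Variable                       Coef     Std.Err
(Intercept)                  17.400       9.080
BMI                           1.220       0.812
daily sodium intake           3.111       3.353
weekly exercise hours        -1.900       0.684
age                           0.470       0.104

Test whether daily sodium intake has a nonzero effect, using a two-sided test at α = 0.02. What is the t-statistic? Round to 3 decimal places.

Read off: b = 3.111, SE = 3.353 for daily sodium intake.
H₀: β₁ = 0 vs H₁: β₁ ≠ 0.
t = 3.111 / 3.353 = 0.928.
df = n − k − 1 = 162 − 4 − 1 = 157.
Two-sided p ≈ 0.3549, which is ≥ 0.02, so fail to reject H₀.
The data do not give significant evidence of an association between daily sodium intake and systolic blood pressure, after adjusting for the other predictors.

t = 0.928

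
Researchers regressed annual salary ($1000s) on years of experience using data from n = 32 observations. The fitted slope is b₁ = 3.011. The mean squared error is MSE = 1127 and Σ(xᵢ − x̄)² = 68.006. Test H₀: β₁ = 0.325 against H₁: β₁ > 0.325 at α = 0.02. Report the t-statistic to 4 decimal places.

SE(b₁) = √(MSE/Sₓₓ) = √(1127/68.006) = 4.07088.
t = (3.011 − 0.325) / 4.07088 = 0.6598.
df = n − 2 = 30.
One-sided p ≈ 0.2572, which is ≥ 0.02, so fail to reject H₀.
The data do not give significant evidence that the true slope on years of experience exceeds 0.325 $1000s per unit.

t = 0.6598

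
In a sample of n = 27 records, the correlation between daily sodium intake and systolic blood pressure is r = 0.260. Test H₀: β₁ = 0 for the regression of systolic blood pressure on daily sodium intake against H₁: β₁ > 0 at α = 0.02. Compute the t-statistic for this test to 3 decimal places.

t = r·√(n − 2)/√(1 − r²) = 0.260·√25/√0.9324 = 1.346.
df = n − 2 = 25.
One-sided p ≈ 0.0951, which is ≥ 0.02, so fail to reject H₀.
The data do not give significant evidence of a linear association between daily sodium intake and systolic blood pressure.

t = 1.346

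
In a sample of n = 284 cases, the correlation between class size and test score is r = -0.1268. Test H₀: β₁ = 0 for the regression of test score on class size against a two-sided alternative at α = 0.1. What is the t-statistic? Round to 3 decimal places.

t = r·√(n − 2)/√(1 − r²) = -0.1268·√282/√0.983922 = -2.147.
df = n − 2 = 282.
Two-sided p ≈ 0.0327, which is < 0.1, so reject H₀.
There is evidence of a linear association between class size and test score.

t = -2.147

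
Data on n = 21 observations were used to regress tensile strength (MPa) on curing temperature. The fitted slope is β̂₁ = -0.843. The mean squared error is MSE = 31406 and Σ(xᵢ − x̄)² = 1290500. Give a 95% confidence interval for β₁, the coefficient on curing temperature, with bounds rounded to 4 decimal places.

SE(β̂₁) = √(MSE/Sₓₓ) = √(31406/1290500) = 0.156001.
df = n − 2 = 19.
t* = t_{0.025, 19} = 2.093024.
Margin = t* × SE = 2.093024 × 0.156001 = 0.326514.
CI: -0.843 ± 0.326514 → (-1.1695, -0.5165).
With 95% confidence, each one-unit increase in curing temperature is associated with a change of between -1.1695 and -0.5165 MPa in tensile strength.

(-1.1695, -0.5165)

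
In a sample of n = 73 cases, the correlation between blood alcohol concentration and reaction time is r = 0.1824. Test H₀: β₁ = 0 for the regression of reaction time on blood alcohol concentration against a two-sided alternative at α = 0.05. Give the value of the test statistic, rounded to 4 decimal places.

t = r·√(n − 2)/√(1 − r²) = 0.1824·√71/√0.96673 = 1.5632.
df = n − 2 = 71.
Two-sided p ≈ 0.1225, which is ≥ 0.05, so fail to reject H₀.
The data do not give significant evidence of a linear association between blood alcohol concentration and reaction time.

t = 1.5632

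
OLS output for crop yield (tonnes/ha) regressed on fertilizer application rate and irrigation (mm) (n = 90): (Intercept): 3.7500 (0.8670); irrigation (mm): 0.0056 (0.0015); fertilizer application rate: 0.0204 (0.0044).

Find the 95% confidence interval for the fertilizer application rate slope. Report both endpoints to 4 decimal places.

Read off: b = 0.0204, SE = 0.0044 for fertilizer application rate.
df = n − k − 1 = 90 − 2 − 1 = 87.
t* = t_{0.025, 87} = 1.987608.
Margin = t* × SE = 1.987608 × 0.0044 = 0.008745.
CI: 0.0204 ± 0.008745 → (0.0117, 0.0291).

(0.0117, 0.0291)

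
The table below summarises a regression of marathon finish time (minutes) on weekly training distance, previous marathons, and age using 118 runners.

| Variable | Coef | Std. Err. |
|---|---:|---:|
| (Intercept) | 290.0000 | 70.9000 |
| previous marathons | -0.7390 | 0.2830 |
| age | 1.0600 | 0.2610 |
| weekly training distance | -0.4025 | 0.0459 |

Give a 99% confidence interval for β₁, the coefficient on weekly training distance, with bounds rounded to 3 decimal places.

(-0.523, -0.282)

Read off: b = -0.4025, SE = 0.0459 for weekly training distance.
df = n − k − 1 = 118 − 3 − 1 = 114.
t* = t_{0.005, 114} = 2.619645.
Margin = t* × SE = 2.619645 × 0.0459 = 0.12024.
CI: -0.4025 ± 0.12024 → (-0.523, -0.282).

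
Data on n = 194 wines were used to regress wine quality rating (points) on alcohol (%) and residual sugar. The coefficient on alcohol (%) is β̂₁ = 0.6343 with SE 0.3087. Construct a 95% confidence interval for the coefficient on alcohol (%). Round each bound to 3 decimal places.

df = n − k − 1 = 194 − 2 − 1 = 191.
t* = t_{0.025, 191} = 1.972462.
Margin = t* × SE = 1.972462 × 0.3087 = 0.60890.
CI: 0.6343 ± 0.60890 → (0.025, 1.243).
With 95% confidence, each one-unit increase in alcohol (%) is associated with a change of between 0.025 and 1.243 points in wine quality rating, holding the other predictors fixed.

(0.025, 1.243)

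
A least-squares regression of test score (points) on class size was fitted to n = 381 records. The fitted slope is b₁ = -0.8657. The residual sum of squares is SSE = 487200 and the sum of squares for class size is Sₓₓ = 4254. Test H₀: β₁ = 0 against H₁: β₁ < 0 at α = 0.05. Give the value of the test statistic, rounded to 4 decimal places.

t = -1.5748

MSE = SSE/(n − 2) = 487200/379 = 1285.49.
SE(b₁) = √(MSE/Sₓₓ) = √(1285.49/4254) = 0.549712.
t = -0.8657 / 0.549712 = -1.5748.
df = n − 2 = 379.
One-sided p ≈ 0.0581, which is ≥ 0.05, so fail to reject H₀.
The data do not give significant evidence that the true slope on class size is negative.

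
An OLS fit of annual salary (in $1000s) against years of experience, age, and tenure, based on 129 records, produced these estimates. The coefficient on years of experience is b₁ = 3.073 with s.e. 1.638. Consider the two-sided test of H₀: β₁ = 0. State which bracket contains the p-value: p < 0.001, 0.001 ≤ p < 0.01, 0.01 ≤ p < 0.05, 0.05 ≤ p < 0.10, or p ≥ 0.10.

0.05 ≤ p < 0.10

t = 3.073 / 1.638 = 1.876.
df = n − k − 1 = 129 − 3 − 1 = 125.
Two-sided p = 2·P(T_{125} > |t|) ≈ 0.0630.
So 0.05 ≤ p < 0.10.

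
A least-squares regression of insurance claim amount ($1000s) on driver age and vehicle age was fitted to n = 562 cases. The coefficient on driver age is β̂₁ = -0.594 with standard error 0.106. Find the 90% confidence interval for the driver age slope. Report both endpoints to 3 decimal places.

(-0.769, -0.419)

df = n − k − 1 = 562 − 2 − 1 = 559.
t* = t_{0.05, 559} = 1.647584.
Margin = t* × SE = 1.647584 × 0.106 = 0.17464.
CI: -0.594 ± 0.17464 → (-0.769, -0.419).
With 90% confidence, each one-unit increase in driver age is associated with a change of between -0.769 and -0.419 $1000s in insurance claim amount, holding the other predictors fixed.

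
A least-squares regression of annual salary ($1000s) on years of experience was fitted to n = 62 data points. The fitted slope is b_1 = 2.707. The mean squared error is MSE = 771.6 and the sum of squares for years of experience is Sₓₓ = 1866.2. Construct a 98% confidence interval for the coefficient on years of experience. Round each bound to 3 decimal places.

SE(b_1) = √(MSE/Sₓₓ) = √(771.6/1866.2) = 0.643009.
df = n − 2 = 60.
t* = t_{0.01, 60} = 2.390119.
Margin = t* × SE = 2.390119 × 0.643009 = 1.53687.
CI: 2.707 ± 1.53687 → (1.170, 4.244).
With 98% confidence, each one-unit increase in years of experience is associated with a change of between 1.170 and 4.244 $1000s in annual salary.

(1.170, 4.244)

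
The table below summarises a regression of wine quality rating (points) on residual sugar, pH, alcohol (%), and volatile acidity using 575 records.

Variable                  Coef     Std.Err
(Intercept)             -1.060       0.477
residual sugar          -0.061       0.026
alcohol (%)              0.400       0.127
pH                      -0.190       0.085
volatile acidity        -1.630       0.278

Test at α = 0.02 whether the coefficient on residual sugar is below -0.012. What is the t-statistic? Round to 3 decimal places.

Read off: b = -0.061, SE = 0.026 for residual sugar.
H₀: β₁ = -0.012 vs H₁: β₁ < -0.012.
t = (-0.061 − (-0.012)) / 0.026 = -1.885.
df = n − k − 1 = 575 − 4 − 1 = 570.
One-sided p ≈ 0.0300, which is ≥ 0.02, so fail to reject H₀.
The data do not give significant evidence that the true slope on residual sugar is below -0.012 points per unit, holding the other predictors fixed.

t = -1.885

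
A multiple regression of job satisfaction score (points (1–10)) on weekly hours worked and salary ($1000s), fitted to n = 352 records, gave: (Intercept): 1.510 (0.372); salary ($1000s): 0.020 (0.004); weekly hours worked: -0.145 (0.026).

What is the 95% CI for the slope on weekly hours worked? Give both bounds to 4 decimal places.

Read off: b = -0.145, SE = 0.026 for weekly hours worked.
df = n − k − 1 = 352 − 2 − 1 = 349.
t* = t_{0.025, 349} = 1.966785.
Margin = t* × SE = 1.966785 × 0.026 = 0.051136.
CI: -0.145 ± 0.051136 → (-0.1961, -0.0939).

(-0.1961, -0.0939)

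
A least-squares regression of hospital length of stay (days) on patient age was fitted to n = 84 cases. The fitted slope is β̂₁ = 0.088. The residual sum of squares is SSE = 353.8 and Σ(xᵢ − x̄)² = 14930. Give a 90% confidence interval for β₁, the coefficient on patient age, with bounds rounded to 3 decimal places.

MSE = SSE/(n − 2) = 353.8/82 = 4.31463.
SE(β̂₁) = √(MSE/Sₓₓ) = √(4.31463/14930) = 0.0169997.
df = n − 2 = 82.
t* = t_{0.05, 82} = 1.663649.
Margin = t* × SE = 1.663649 × 0.0169997 = 0.02828.
CI: 0.088 ± 0.02828 → (0.060, 0.116).
With 90% confidence, each one-unit increase in patient age is associated with a change of between 0.060 and 0.116 days in hospital length of stay.

(0.060, 0.116)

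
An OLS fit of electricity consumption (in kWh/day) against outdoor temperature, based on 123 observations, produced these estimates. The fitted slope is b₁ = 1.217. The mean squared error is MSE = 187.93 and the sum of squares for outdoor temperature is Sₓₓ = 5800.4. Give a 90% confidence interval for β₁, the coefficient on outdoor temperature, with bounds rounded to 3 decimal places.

SE(b₁) = √(MSE/Sₓₓ) = √(187.93/5800.4) = 0.179999.
df = n − 2 = 121.
t* = t_{0.05, 121} = 1.657544.
Margin = t* × SE = 1.657544 × 0.179999 = 0.29836.
CI: 1.217 ± 0.29836 → (0.919, 1.515).
With 90% confidence, each one-unit increase in outdoor temperature is associated with a change of between 0.919 and 1.515 kWh/day in electricity consumption.

(0.919, 1.515)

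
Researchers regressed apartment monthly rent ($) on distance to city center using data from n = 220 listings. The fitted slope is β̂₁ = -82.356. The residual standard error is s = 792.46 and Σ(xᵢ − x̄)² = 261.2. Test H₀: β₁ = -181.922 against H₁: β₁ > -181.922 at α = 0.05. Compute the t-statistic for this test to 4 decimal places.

SE(β̂₁) = s/√Sₓₓ = 792.46/√261.2 = 49.0333.
t = (-82.356 − (-181.922)) / 49.0333 = 2.0306.
df = n − 2 = 218.
One-sided p ≈ 0.0218, which is < 0.05, so reject H₀.
There is evidence that the true slope on distance to city center exceeds -181.922 $ per unit.

t = 2.0306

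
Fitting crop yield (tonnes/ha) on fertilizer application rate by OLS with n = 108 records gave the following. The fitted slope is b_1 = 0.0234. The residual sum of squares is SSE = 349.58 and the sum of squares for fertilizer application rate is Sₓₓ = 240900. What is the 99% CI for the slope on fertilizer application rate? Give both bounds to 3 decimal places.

(0.014, 0.033)

MSE = SSE/(n − 2) = 349.58/106 = 3.29792.
SE(b_1) = √(MSE/Sₓₓ) = √(3.29792/240900) = 0.0037.
df = n − 2 = 106.
t* = t_{0.005, 106} = 2.623008.
Margin = t* × SE = 2.623008 × 0.0037 = 0.00971.
CI: 0.0234 ± 0.00971 → (0.014, 0.033).
With 99% confidence, each one-unit increase in fertilizer application rate is associated with a change of between 0.014 and 0.033 tonnes/ha in crop yield.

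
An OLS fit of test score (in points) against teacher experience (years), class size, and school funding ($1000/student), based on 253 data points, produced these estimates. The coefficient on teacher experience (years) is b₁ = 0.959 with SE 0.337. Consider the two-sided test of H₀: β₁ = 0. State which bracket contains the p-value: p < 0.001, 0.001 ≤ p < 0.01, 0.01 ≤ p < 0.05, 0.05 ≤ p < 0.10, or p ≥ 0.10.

t = 0.959 / 0.337 = 2.846.
df = n − k − 1 = 253 − 3 − 1 = 249.
Two-sided p = 2·P(T_{249} > |t|) ≈ 0.0048.
So 0.001 ≤ p < 0.01.

0.001 ≤ p < 0.01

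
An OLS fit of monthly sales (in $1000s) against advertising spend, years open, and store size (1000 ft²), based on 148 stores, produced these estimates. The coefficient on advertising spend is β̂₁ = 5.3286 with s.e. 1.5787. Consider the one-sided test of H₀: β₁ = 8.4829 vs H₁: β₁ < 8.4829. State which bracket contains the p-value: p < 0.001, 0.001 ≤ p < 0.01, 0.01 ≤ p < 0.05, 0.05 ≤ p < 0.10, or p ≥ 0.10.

t = (5.3286 − 8.4829) / 1.5787 = -1.998.
df = n − k − 1 = 148 − 3 − 1 = 144.
One-sided p = P(T_{144} < t) ≈ 0.0238.
So 0.01 ≤ p < 0.05.

0.01 ≤ p < 0.05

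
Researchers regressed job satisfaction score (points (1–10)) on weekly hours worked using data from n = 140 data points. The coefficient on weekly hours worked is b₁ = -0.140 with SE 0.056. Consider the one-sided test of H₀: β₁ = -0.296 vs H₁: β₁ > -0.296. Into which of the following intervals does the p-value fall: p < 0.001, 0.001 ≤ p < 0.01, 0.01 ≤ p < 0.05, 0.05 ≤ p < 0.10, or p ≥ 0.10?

t = (-0.140 − (-0.296)) / 0.056 = 2.786.
df = n − 2 = 140 − 2 = 138.
One-sided p = P(T_{138} > t) ≈ 0.0030.
So 0.001 ≤ p < 0.01.

0.001 ≤ p < 0.01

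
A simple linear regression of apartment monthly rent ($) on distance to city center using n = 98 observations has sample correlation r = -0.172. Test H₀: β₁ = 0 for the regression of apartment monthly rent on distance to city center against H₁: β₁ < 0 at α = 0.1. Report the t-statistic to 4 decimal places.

t = r·√(n − 2)/√(1 − r²) = -0.172·√96/√0.970416 = -1.7107.
df = n − 2 = 96.
One-sided p ≈ 0.0452, which is < 0.1, so reject H₀.
There is evidence of a linear association between distance to city center and apartment monthly rent.

t = -1.7107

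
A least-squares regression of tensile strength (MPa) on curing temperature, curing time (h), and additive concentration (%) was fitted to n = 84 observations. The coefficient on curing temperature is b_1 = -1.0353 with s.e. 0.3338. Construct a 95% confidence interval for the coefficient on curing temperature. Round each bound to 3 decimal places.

(-1.700, -0.371)

df = n − k − 1 = 84 − 3 − 1 = 80.
t* = t_{0.025, 80} = 1.990063.
Margin = t* × SE = 1.990063 × 0.3338 = 0.66428.
CI: -1.0353 ± 0.66428 → (-1.700, -0.371).
With 95% confidence, each one-unit increase in curing temperature is associated with a change of between -1.700 and -0.371 MPa in tensile strength, holding the other predictors fixed.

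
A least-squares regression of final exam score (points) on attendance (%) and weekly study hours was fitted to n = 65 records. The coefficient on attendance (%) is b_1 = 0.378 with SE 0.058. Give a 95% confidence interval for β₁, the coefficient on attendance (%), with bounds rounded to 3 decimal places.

(0.262, 0.494)

df = n − k − 1 = 65 − 2 − 1 = 62.
t* = t_{0.025, 62} = 1.998972.
Margin = t* × SE = 1.998972 × 0.058 = 0.11594.
CI: 0.378 ± 0.11594 → (0.262, 0.494).
With 95% confidence, each one-unit increase in attendance (%) is associated with a change of between 0.262 and 0.494 points in final exam score, holding the other predictors fixed.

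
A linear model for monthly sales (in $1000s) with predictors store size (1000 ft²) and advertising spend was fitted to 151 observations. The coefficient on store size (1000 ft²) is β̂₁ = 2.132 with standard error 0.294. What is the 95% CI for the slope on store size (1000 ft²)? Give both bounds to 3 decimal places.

df = n − k − 1 = 151 − 2 − 1 = 148.
t* = t_{0.025, 148} = 1.976122.
Margin = t* × SE = 1.976122 × 0.294 = 0.58098.
CI: 2.132 ± 0.58098 → (1.551, 2.713).
With 95% confidence, each one-unit increase in store size (1000 ft²) is associated with a change of between 1.551 and 2.713 $1000s in monthly sales, holding the other predictors fixed.

(1.551, 2.713)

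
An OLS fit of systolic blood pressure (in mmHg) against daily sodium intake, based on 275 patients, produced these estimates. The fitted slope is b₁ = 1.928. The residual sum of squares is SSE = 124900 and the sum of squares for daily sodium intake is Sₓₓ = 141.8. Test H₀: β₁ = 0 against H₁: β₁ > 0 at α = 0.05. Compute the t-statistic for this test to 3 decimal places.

t = 1.073

MSE = SSE/(n − 2) = 124900/273 = 457.509.
SE(b₁) = √(MSE/Sₓₓ) = √(457.509/141.8) = 1.79623.
t = 1.928 / 1.79623 = 1.073.
df = n − 2 = 273.
One-sided p ≈ 0.1420, which is ≥ 0.05, so fail to reject H₀.
The data do not give significant evidence that the true slope on daily sodium intake is positive.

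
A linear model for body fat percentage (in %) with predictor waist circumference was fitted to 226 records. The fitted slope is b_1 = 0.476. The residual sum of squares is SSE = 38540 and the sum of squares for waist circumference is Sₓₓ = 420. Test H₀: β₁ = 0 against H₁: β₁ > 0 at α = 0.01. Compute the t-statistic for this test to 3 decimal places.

t = 0.744

MSE = SSE/(n − 2) = 38540/224 = 172.054.
SE(b_1) = √(MSE/Sₓₓ) = √(172.054/420) = 0.64004.
t = 0.476 / 0.64004 = 0.744.
df = n − 2 = 224.
One-sided p ≈ 0.2289, which is ≥ 0.01, so fail to reject H₀.
The data do not give significant evidence that the true slope on waist circumference is positive.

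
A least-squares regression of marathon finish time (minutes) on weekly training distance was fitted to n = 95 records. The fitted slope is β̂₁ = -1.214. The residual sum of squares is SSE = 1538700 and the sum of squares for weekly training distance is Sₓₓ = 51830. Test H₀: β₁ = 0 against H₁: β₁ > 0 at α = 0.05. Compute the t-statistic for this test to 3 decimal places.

MSE = SSE/(n − 2) = 1538700/93 = 16545.2.
SE(β̂₁) = √(MSE/Sₓₓ) = √(16545.2/51830) = 0.564995.
t = -1.214 / 0.564995 = -2.149.
df = n − 2 = 93.
One-sided p ≈ 0.9829, which is ≥ 0.05, so fail to reject H₀.
The data do not give significant evidence that the true slope on weekly training distance is positive.

t = -2.149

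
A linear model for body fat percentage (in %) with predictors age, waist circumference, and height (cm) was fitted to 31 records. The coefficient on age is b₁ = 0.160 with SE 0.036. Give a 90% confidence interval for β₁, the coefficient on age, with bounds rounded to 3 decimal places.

(0.099, 0.221)

df = n − k − 1 = 31 − 3 − 1 = 27.
t* = t_{0.05, 27} = 1.703288.
Margin = t* × SE = 1.703288 × 0.036 = 0.06132.
CI: 0.160 ± 0.06132 → (0.099, 0.221).
With 90% confidence, each one-unit increase in age is associated with a change of between 0.099 and 0.221 % in body fat percentage, holding the other predictors fixed.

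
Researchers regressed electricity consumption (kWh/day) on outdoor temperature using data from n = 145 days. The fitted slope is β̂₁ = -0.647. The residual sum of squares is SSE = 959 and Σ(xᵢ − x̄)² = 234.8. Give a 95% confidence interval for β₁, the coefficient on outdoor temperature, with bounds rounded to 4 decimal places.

(-0.9811, -0.3129)

MSE = SSE/(n − 2) = 959/143 = 6.70629.
SE(β̂₁) = √(MSE/Sₓₓ) = √(6.70629/234.8) = 0.169002.
df = n − 2 = 143.
t* = t_{0.025, 143} = 1.976692.
Margin = t* × SE = 1.976692 × 0.169002 = 0.334065.
CI: -0.647 ± 0.334065 → (-0.9811, -0.3129).
With 95% confidence, each one-unit increase in outdoor temperature is associated with a change of between -0.9811 and -0.3129 kWh/day in electricity consumption.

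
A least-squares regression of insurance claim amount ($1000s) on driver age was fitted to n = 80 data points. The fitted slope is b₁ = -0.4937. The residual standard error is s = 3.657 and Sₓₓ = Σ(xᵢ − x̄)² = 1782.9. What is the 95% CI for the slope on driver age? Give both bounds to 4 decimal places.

SE(b₁) = s/√Sₓₓ = 3.657/√1782.9 = 0.0866087.
df = n − 2 = 78.
t* = t_{0.025, 78} = 1.990847.
Margin = t* × SE = 1.990847 × 0.0866087 = 0.172425.
CI: -0.4937 ± 0.172425 → (-0.6661, -0.3213).
With 95% confidence, each one-unit increase in driver age is associated with a change of between -0.6661 and -0.3213 $1000s in insurance claim amount.

(-0.6661, -0.3213)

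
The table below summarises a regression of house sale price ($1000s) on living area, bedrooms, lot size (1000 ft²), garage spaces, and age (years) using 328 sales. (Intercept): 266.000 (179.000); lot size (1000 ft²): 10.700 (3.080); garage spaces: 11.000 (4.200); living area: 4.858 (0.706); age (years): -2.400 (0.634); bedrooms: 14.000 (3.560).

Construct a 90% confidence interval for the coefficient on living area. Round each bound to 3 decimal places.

Read off: b = 4.858, SE = 0.706 for living area.
df = n − k − 1 = 328 − 5 − 1 = 322.
t* = t_{0.05, 322} = 1.6496.
Margin = t* × SE = 1.6496 × 0.706 = 1.16462.
CI: 4.858 ± 1.16462 → (3.693, 6.023).

(3.693, 6.023)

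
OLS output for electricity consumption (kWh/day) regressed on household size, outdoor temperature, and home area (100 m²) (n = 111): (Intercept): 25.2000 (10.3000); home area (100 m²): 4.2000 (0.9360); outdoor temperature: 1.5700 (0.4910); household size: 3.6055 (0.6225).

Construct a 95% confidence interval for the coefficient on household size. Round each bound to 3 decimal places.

(2.371, 4.840)

Read off: b = 3.6055, SE = 0.6225 for household size.
df = n − k − 1 = 111 − 3 − 1 = 107.
t* = t_{0.025, 107} = 1.982383.
Margin = t* × SE = 1.982383 × 0.6225 = 1.23403.
CI: 3.6055 ± 1.23403 → (2.371, 4.840).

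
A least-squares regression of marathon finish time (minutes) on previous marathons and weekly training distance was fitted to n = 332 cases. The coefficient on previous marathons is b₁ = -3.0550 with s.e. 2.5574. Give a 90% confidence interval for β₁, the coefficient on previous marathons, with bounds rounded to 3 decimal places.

(-7.273, 1.163)

df = n − k − 1 = 332 − 2 − 1 = 329.
t* = t_{0.05, 329} = 1.649498.
Margin = t* × SE = 1.649498 × 2.5574 = 4.21843.
CI: -3.0550 ± 4.21843 → (-7.273, 1.163).
With 90% confidence, each one-unit increase in previous marathons is associated with a change of between -7.273 and 1.163 minutes in marathon finish time, holding the other predictors fixed.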